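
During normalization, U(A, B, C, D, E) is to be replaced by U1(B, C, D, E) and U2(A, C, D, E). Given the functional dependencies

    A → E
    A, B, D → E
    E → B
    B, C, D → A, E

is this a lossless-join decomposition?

Common attributes: U1 ∩ U2 = {C, D, E}.
Closure of {C, D, E}: E → B applies, adding B; B, C, D → A, E applies, adding A. So (C, D, E)⁺ = {A, B, C, D, E}.
This closure contains every attribute of U1, so U1 ∩ U2 → U1. The join is lossless.

Yes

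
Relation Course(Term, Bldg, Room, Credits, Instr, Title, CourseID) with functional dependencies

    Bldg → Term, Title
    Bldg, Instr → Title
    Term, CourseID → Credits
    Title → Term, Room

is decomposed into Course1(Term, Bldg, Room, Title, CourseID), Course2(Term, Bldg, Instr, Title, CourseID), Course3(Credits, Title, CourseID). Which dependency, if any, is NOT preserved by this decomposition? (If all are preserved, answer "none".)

Check Term, CourseID → Credits: no single fragment contains all of {Term, Credits, CourseID}, and the restricted closure of {Term, CourseID} across the fragments never reaches {Credits}.
Bldg → Term, Title is preserved.
Bldg, Instr → Title is preserved.
Title → Term, Room is preserved.

Term, CourseID → Credits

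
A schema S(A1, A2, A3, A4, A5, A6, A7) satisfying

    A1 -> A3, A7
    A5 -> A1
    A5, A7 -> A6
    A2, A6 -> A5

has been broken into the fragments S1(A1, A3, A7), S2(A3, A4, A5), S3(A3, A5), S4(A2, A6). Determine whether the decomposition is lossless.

Chase test. Columns are A1, A2, A3, A4, A5, A6, A7; row i has aⱼ where attribute j ∈ Si, else bᵢⱼ.
Initial tableau (one row per fragment):
  row 1: a1 b12 a3 b14 b15 b16 a7
  row 2: b21 b22 a3 a4 a5 b26 b27
  row 3: b31 b32 a3 b34 a5 b36 b37
  row 4: b41 a2 b43 b44 b45 a6 b47
Rows 2 and 3 agree on A5; apply A5→A1 and equate their A1 entries.
Rows 2 and 3 agree on A1; apply A1→A3, A7 and equate their A3, A7 entries.
Rows 2 and 3 agree on A5, A7; apply A5, A7→A6 and equate their A6 entries.
No row becomes fully distinguished — the join is lossy.

No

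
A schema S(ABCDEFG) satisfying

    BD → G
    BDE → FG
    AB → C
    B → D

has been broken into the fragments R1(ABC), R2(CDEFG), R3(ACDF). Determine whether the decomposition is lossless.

No

Chase test. Columns are ABCDEFG; row i has aⱼ where attribute j ∈ Ri, else bᵢⱼ.
Initial tableau (one row per fragment):
  row 1: a1 a2 a3 b14 b15 b16 b17
  row 2: b21 b22 a3 a4 a5 a6 a7
  row 3: a1 b32 a3 a4 b35 a6 b37
No row becomes fully distinguished — the join is lossy.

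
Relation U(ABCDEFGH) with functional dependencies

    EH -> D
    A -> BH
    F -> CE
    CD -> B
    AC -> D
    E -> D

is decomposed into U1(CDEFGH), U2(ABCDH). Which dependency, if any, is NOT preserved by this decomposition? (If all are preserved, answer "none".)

none

EH → D lies within U1.
A → BH lies within U2.
F → CE lies within U1.
CD → B lies within U2.
AC → D lies within U2.
E → D lies within U1.
Every dependency is enforceable on the fragments, so the decomposition is dependency-preserving.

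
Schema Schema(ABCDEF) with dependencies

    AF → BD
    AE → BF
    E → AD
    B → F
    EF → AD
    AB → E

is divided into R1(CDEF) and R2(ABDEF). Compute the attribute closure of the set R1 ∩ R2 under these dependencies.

ABDEF

R1 ∩ R2 = {DEF}.
E → AD applies, adding A
AF → BD applies, adding B
Closure: {ABDEF}.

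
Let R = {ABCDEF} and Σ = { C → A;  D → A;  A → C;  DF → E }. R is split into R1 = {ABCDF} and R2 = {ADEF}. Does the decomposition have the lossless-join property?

Yes

Common attributes: R1 ∩ R2 = {ADF}.
Closure of {ADF}: A → C applies, adding C; DF → E applies, adding E. So (ADF)⁺ = {ACDEF}.
This closure contains every attribute of R2, so R1 ∩ R2 → R2. The join is lossless.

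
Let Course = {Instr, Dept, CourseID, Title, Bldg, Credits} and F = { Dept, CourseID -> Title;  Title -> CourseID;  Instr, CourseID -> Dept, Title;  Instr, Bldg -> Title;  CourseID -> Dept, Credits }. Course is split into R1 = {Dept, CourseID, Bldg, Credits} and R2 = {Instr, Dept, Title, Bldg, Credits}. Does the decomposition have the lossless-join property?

No

Common attributes: R1 ∩ R2 = {Dept, Bldg, Credits}.
No dependency enlarges {Dept, Bldg, Credits}, so (Dept, Bldg, Credits)⁺ = {Dept, Bldg, Credits}.
The closure contains neither all of R1 = {Dept, CourseID, Bldg, Credits} nor all of R2 = {Instr, Dept, Title, Bldg, Credits}, so the common attributes are not a superkey of either fragment. The join is lossy.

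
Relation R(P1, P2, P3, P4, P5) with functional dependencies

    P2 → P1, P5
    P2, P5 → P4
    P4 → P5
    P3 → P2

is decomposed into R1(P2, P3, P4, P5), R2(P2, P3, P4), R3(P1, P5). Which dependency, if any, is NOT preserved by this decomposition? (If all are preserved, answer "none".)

Check P2 → P1, P5: no single fragment contains all of {P1, P2, P5}, and the restricted closure of {P2} across the fragments never reaches {P1, P5}.
P2, P5 → P4 is preserved.
P4 → P5 is preserved.
P3 → P2 is preserved.

P2 → P1, P5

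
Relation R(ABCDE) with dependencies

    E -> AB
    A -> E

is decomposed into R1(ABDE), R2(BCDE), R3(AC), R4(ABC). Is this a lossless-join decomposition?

Chase test. Columns are ABCDE; row i has aⱼ where attribute j ∈ Ri, else bᵢⱼ.
Initial tableau (one row per fragment):
  row 1: a1 a2 b13 a4 a5
  row 2: b21 a2 a3 a4 a5
  row 3: a1 b32 a3 b34 b35
  row 4: a1 a2 a3 b44 b45
Rows 1 and 2 agree on E; apply E→AB and equate their AB entries.
Rows 1 and 3 agree on A; apply A→E and equate their E entries.
Rows 1 and 4 agree on A; apply A→E and equate their E entries.
Rows 1 and 3 agree on E; apply E→AB and equate their AB entries.
Row 2 is now all distinguished symbols — the join is lossless.

Yes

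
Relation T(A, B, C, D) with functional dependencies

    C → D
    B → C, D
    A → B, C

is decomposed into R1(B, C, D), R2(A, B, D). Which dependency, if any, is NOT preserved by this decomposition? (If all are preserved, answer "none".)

C → D lies within R1.
B → C, D lies within R1.
A → B, C: restricted closure across fragments reaches B, C.
Every dependency is enforceable on the fragments, so the decomposition is dependency-preserving.

none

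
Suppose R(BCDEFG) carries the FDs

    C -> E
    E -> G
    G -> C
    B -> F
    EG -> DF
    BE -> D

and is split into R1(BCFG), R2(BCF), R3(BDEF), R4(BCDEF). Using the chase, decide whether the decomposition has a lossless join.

Chase test. Columns are BCDEFG; row i has aⱼ where attribute j ∈ Ri, else bᵢⱼ.
Initial tableau (one row per fragment):
  row 1: a1 a2 b13 b14 a5 a6
  row 2: a1 a2 b23 b24 a5 b26
  row 3: a1 b32 a3 a4 a5 b36
  row 4: a1 a2 a3 a4 a5 b46
Rows 1 and 2 agree on C; apply C→E and equate their E entries.
Rows 1 and 4 agree on C; apply C→E and equate their E entries.
Rows 1 and 2 agree on E; apply E→G and equate their G entries.
Rows 1 and 3 agree on E; apply E→G and equate their G entries.
Rows 1 and 4 agree on E; apply E→G and equate their G entries.
Rows 1 and 3 agree on G; apply G→C and equate their C entries.
Rows 1 and 2 agree on EG; apply EG→DF and equate their DF entries.
Rows 1 and 3 agree on EG; apply EG→DF and equate their DF entries.
Row 1 is now all distinguished symbols — the join is lossless.

Yes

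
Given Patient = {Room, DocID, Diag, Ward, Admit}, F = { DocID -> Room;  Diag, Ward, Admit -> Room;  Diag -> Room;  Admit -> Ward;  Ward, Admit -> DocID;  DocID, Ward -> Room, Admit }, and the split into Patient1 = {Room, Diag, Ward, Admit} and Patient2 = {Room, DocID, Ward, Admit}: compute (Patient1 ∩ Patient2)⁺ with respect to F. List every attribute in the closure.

Patient1 ∩ Patient2 = {Room, Ward, Admit}.
Ward, Admit → DocID applies, adding DocID
Closure: {Room, DocID, Ward, Admit}.

Room, DocID, Ward, Admit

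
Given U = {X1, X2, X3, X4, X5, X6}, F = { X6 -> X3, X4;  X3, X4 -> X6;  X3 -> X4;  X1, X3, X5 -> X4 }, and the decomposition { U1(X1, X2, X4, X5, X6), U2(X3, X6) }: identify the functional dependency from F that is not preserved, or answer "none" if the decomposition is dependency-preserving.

X6 → X3, X4: restricted closure across fragments reaches X3, X4.
X3, X4 → X6: restricted closure across fragments reaches X6.
X3 → X4: restricted closure across fragments reaches X4.
X1, X3, X5 → X4: restricted closure across fragments reaches X4.
Every dependency is enforceable on the fragments, so the decomposition is dependency-preserving.

none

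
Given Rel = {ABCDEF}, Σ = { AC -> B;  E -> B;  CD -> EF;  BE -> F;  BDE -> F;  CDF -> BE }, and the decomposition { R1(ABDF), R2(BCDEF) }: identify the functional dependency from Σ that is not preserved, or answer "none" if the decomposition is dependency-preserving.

AC -> B

Check AC → B: no single fragment contains all of {ABC}, and the restricted closure of {AC} across the fragments never reaches {B}.
E → B is preserved.
CD → EF is preserved.
BE → F is preserved.
BDE → F is preserved.
CDF → BE is preserved.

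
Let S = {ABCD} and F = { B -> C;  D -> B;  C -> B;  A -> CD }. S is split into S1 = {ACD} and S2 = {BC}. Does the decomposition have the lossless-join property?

Common attributes: S1 ∩ S2 = {C}.
Closure of {C}: C → B applies, adding B. So (C)⁺ = {BC}.
This closure contains every attribute of S2, so S1 ∩ S2 → S2. The join is lossless.

Yes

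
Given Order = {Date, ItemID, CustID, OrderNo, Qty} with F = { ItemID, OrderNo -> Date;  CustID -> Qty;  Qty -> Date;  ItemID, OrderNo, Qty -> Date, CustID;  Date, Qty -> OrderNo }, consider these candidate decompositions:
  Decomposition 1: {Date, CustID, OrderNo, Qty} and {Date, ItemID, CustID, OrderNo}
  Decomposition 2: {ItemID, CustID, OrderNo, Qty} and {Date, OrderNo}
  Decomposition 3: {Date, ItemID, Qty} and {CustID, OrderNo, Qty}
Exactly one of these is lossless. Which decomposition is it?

Decomposition 1: common = {Date, CustID, OrderNo}, closure = {Date, CustID, OrderNo, Qty} → lossless.
Decomposition 2: common = {OrderNo}, closure = {OrderNo} → lossy.
Decomposition 3: common = {Qty}, closure = {Date, OrderNo, Qty} → lossy.

Decomposition 1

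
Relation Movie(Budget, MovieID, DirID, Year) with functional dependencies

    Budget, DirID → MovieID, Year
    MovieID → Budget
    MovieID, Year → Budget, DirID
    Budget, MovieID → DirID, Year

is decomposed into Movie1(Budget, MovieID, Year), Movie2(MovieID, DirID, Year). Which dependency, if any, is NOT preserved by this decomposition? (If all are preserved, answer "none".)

Budget, DirID → MovieID, Year

Check Budget, DirID → MovieID, Year: no single fragment contains all of {Budget, MovieID, DirID, Year}, and the restricted closure of {Budget, DirID} across the fragments never reaches {MovieID, Year}.
MovieID → Budget is preserved.
MovieID, Year → Budget, DirID is preserved.
Budget, MovieID → DirID, Year is preserved.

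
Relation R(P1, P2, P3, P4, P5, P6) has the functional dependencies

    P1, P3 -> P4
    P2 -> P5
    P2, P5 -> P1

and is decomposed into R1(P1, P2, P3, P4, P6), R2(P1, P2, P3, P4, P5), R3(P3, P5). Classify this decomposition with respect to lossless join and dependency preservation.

Lossless test (chase): Rows 1 and 2 agree on P2; apply P2→P5 and equate their P5 entries. Row 1 is now all distinguished symbols — the join is lossless.
Dependency preservation: every FD's attributes lie within a single fragment, so each can be enforced locally — preserved.

lossless and dependency-preserving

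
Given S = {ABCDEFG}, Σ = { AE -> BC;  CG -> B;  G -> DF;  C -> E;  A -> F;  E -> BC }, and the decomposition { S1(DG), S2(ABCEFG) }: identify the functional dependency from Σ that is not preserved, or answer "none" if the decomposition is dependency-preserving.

none

AE → BC lies within S2.
CG → B lies within S2.
G → DF: restricted closure across fragments reaches DF.
C → E lies within S2.
A → F lies within S2.
E → BC lies within S2.
Every dependency is enforceable on the fragments, so the decomposition is dependency-preserving.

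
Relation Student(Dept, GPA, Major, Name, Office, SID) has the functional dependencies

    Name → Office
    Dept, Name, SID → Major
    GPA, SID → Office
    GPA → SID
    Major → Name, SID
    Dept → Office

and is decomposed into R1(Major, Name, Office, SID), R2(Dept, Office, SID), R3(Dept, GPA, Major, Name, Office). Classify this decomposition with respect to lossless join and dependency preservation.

Lossless test (chase): Rows 1 and 3 agree on Major; apply Major→Name, SID and equate their Name, SID entries. Row 3 is now all distinguished symbols — the join is lossless.
Dependency preservation: the restricted closure of {Dept, Name, SID} across the fragments never reaches {Major}, so Dept, Name, SID → Major cannot be enforced without a join — not preserved.

lossless but not dependency-preserving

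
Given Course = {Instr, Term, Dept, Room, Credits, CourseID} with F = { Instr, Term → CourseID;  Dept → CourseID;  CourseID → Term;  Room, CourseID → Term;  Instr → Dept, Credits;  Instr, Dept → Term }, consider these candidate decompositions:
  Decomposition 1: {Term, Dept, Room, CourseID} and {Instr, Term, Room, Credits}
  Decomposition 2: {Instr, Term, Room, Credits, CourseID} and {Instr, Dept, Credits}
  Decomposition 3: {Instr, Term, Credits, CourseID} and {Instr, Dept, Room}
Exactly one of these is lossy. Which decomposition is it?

Decomposition 1: common = {Term, Room}, closure = {Term, Room} → lossy.
Decomposition 2: common = {Instr, Credits}, closure = {Instr, Term, Dept, Credits, CourseID} → lossless.
Decomposition 3: common = {Instr}, closure = {Instr, Term, Dept, Credits, CourseID} → lossless.

Decomposition 1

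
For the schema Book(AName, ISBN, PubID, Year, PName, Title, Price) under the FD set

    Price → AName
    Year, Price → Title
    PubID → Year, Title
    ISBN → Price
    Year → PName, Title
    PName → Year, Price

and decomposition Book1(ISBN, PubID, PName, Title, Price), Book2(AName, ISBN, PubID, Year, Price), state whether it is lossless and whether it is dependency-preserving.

lossless but not dependency-preserving

Lossless test: (ISBN, PubID, Price)⁺ = {AName, ISBN, PubID, Year, PName, Title, Price}, which contains all of one fragment — lossless.
Dependency preservation: the restricted closure of {Year, Price} across the fragments never reaches {Title}, so Year, Price → Title cannot be enforced without a join — not preserved.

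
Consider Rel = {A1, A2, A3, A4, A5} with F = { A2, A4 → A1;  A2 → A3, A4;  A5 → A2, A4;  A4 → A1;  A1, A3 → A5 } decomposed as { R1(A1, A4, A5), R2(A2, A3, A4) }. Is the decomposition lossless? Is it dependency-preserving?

lossy and not dependency-preserving

Lossless test: (A4)⁺ = {A1, A4}, which is a superkey of neither fragment — lossy.
Dependency preservation: the restricted closure of {A5} across the fragments never reaches {A2, A4}, so A5 → A2, A4 cannot be enforced without a join — not preserved.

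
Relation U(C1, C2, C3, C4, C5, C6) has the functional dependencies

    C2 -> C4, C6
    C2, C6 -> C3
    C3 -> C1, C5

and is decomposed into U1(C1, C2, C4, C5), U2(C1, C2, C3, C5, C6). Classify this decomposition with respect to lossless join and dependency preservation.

lossless and dependency-preserving

Lossless test: (C1, C2, C5)⁺ = {C1, C2, C3, C4, C5, C6}, which contains all of one fragment — lossless.
Dependency preservation: C2 → C4, C6 is not contained in any single fragment, but the restricted closure of its left-hand side across the fragments still reaches the right-hand side; the remaining FDs each lie inside some fragment. All dependencies are preserved.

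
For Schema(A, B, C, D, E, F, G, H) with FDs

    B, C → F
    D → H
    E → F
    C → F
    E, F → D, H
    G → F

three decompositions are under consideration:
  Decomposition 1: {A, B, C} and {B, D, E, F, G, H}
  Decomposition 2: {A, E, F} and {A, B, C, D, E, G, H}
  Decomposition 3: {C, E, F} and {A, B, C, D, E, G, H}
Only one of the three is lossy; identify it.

Decomposition 1: common = {B}, closure = {B} → lossy.
Decomposition 2: common = {A, E}, closure = {A, D, E, F, H} → lossless.
Decomposition 3: common = {C, E}, closure = {C, D, E, F, H} → lossless.

Decomposition 1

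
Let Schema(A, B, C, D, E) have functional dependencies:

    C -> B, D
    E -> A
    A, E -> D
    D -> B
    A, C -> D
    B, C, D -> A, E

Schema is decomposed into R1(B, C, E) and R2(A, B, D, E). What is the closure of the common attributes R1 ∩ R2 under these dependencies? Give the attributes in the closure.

A, B, D, E

R1 ∩ R2 = {B, E}.
E → A applies, adding A
A, E → D applies, adding D
Closure: {A, B, D, E}.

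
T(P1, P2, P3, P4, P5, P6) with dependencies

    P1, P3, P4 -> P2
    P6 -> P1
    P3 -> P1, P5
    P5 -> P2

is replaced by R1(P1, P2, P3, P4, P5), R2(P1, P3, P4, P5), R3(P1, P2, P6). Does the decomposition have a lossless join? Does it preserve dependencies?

lossy but dependency-preserving

Lossless test (chase): Rows 1 and 2 agree on P1, P3, P4; apply P1, P3, P4→P2 and equate their P2 entries. No row becomes fully distinguished — the join is lossy.
Dependency preservation: every FD's attributes lie within a single fragment, so each can be enforced locally — preserved.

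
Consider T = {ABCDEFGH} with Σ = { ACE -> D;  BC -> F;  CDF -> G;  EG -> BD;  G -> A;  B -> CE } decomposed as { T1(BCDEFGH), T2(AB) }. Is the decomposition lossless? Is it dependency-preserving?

Lossless test: (B)⁺ = {BCEF}, which is a superkey of neither fragment — lossy.
Dependency preservation: the restricted closure of {ACE} across the fragments never reaches {D}, so ACE → D cannot be enforced without a join — not preserved.

lossy and not dependency-preserving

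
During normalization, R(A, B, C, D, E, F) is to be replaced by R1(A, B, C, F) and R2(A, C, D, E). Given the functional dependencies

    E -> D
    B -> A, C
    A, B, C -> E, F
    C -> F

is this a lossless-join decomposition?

No

Common attributes: R1 ∩ R2 = {A, C}.
Closure of {A, C}: C → F applies, adding F. So (A, C)⁺ = {A, C, F}.
The closure contains neither all of R1 = {A, B, C, F} nor all of R2 = {A, C, D, E}, so the common attributes are not a superkey of either fragment. The join is lossy.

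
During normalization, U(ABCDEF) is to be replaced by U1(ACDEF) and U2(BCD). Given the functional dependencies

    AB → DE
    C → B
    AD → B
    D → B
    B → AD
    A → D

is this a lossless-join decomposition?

Common attributes: U1 ∩ U2 = {CD}.
Closure of {CD}: C → B applies, adding B; B → AD applies, adding A; AB → DE applies, adding E. So (CD)⁺ = {ABCDE}.
This closure contains every attribute of U2, so U1 ∩ U2 → U2. The join is lossless.

Yes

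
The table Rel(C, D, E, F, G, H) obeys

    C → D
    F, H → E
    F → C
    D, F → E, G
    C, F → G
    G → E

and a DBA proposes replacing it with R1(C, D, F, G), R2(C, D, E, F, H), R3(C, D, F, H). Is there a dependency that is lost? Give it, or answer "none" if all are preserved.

G → E

Check G → E: no single fragment contains all of {E, G}, and the restricted closure of {G} across the fragments never reaches {E}.
C → D is preserved.
F, H → E is preserved.
F → C is preserved.
D, F → E, G is preserved.
C, F → G is preserved.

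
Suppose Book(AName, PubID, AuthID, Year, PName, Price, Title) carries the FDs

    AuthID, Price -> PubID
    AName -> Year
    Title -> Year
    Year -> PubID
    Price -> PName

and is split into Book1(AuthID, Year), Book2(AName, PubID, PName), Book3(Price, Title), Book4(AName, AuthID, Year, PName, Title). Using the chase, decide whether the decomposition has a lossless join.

No

Chase test. Columns are AName, PubID, AuthID, Year, PName, Price, Title; row i has aⱼ where attribute j ∈ Booki, else bᵢⱼ.
Initial tableau (one row per fragment):
  row 1: b11 b12 a3 a4 b15 b16 b17
  row 2: a1 a2 b23 b24 a5 b26 b27
  row 3: b31 b32 b33 b34 b35 a6 a7
  row 4: a1 b42 a3 a4 a5 b46 a7
Rows 2 and 4 agree on AName; apply AName→Year and equate their Year entries.
Rows 3 and 4 agree on Title; apply Title→Year and equate their Year entries.
Rows 1 and 2 agree on Year; apply Year→PubID and equate their PubID entries.
Rows 1 and 3 agree on Year; apply Year→PubID and equate their PubID entries.
Rows 1 and 4 agree on Year; apply Year→PubID and equate their PubID entries.
No row becomes fully distinguished — the join is lossy.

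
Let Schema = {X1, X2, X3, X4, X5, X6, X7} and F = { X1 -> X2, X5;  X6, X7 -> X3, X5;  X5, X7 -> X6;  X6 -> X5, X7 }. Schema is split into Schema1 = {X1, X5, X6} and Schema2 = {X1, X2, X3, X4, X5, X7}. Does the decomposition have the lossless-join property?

Common attributes: Schema1 ∩ Schema2 = {X1, X5}.
Closure of {X1, X5}: X1 → X2, X5 applies, adding X2. So (X1, X5)⁺ = {X1, X2, X5}.
The closure contains neither all of Schema1 = {X1, X5, X6} nor all of Schema2 = {X1, X2, X3, X4, X5, X7}, so the common attributes are not a superkey of either fragment. The join is lossy.

No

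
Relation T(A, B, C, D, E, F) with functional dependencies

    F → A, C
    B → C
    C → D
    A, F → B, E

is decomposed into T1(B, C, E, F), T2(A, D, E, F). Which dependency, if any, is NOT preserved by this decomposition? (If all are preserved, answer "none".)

C → D

Check C → D: no single fragment contains all of {C, D}, and the restricted closure of {C} across the fragments never reaches {D}.
F → A, C is preserved.
B → C is preserved.
A, F → B, E is preserved.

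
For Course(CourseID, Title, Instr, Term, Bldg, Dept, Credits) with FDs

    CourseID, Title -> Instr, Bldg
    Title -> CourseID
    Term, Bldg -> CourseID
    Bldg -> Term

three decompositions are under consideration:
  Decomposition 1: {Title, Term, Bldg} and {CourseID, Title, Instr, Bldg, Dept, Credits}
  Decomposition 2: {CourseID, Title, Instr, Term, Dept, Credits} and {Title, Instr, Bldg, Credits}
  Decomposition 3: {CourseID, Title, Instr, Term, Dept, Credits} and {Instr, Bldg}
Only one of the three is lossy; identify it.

Decomposition 3

Decomposition 1: common = {Title, Bldg}, closure = {CourseID, Title, Instr, Term, Bldg} → lossless.
Decomposition 2: common = {Title, Instr, Credits}, closure = {CourseID, Title, Instr, Term, Bldg, Credits} → lossless.
Decomposition 3: common = {Instr}, closure = {Instr} → lossy.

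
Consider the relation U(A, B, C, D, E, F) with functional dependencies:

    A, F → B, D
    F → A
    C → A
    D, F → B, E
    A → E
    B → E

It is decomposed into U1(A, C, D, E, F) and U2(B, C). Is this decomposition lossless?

No

Common attributes: U1 ∩ U2 = {C}.
Closure of {C}: C → A applies, adding A; A → E applies, adding E. So (C)⁺ = {A, C, E}.
The closure contains neither all of U1 = {A, C, D, E, F} nor all of U2 = {B, C}, so the common attributes are not a superkey of either fragment. The join is lossy.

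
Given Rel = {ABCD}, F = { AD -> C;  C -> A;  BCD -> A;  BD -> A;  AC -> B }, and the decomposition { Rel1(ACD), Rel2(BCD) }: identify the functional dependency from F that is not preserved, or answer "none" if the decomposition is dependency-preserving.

none

AD → C lies within Rel1.
C → A lies within Rel1.
BCD → A: restricted closure across fragments reaches A.
BD → A: restricted closure across fragments reaches A.
AC → B: restricted closure across fragments reaches B.
Every dependency is enforceable on the fragments, so the decomposition is dependency-preserving.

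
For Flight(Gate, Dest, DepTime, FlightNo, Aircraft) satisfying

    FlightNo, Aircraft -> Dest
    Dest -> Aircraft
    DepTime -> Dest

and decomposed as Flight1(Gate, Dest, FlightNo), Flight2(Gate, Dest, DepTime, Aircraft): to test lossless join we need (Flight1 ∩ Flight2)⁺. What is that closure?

Gate, Dest, Aircraft

Flight1 ∩ Flight2 = {Gate, Dest}.
Dest → Aircraft applies, adding Aircraft
Closure: {Gate, Dest, Aircraft}.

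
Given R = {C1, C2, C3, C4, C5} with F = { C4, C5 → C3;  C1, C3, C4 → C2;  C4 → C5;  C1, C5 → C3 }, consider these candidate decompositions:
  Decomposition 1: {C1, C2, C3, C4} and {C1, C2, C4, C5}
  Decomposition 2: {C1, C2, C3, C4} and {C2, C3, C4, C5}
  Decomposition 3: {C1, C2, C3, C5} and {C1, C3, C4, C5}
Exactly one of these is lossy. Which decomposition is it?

Decomposition 3

Decomposition 1: common = {C1, C2, C4}, closure = {C1, C2, C3, C4, C5} → lossless.
Decomposition 2: common = {C2, C3, C4}, closure = {C2, C3, C4, C5} → lossless.
Decomposition 3: common = {C1, C3, C5}, closure = {C1, C3, C5} → lossy.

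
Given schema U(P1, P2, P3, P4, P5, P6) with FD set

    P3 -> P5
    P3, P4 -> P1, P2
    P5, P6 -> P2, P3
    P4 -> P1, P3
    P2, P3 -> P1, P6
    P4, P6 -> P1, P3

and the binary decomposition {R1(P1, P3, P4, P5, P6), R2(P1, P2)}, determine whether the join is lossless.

Common attributes: R1 ∩ R2 = {P1}.
No dependency enlarges {P1}, so (P1)⁺ = {P1}.
The closure contains neither all of R1 = {P1, P3, P4, P5, P6} nor all of R2 = {P1, P2}, so the common attributes are not a superkey of either fragment. The join is lossy.

No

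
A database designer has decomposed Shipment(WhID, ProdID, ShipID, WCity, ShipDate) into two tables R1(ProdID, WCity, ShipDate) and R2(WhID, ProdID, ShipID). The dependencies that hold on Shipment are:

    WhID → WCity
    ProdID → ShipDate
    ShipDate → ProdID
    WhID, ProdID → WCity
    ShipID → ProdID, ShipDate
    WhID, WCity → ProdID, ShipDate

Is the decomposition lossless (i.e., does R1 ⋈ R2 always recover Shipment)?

Common attributes: R1 ∩ R2 = {ProdID}.
Closure of {ProdID}: ProdID → ShipDate applies, adding ShipDate. So (ProdID)⁺ = {ProdID, ShipDate}.
The closure contains neither all of R1 = {ProdID, WCity, ShipDate} nor all of R2 = {WhID, ProdID, ShipID}, so the common attributes are not a superkey of either fragment. The join is lossy.

No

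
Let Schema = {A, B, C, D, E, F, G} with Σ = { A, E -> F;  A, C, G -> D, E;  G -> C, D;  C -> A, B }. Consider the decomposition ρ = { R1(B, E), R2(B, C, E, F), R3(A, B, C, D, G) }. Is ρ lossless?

Chase test. Columns are A, B, C, D, E, F, G; row i has aⱼ where attribute j ∈ Ri, else bᵢⱼ.
Initial tableau (one row per fragment):
  row 1: b11 a2 b13 b14 a5 b16 b17
  row 2: b21 a2 a3 b24 a5 a6 b27
  row 3: a1 a2 a3 a4 b35 b36 a7
Rows 2 and 3 agree on C; apply C→A, B and equate their A, B entries.
No row becomes fully distinguished — the join is lossy.

No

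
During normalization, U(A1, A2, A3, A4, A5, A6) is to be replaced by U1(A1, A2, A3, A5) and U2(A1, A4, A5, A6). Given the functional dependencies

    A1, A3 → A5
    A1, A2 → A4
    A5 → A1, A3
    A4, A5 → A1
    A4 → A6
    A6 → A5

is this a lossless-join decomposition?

Common attributes: U1 ∩ U2 = {A1, A5}.
Closure of {A1, A5}: A5 → A1, A3 applies, adding A3. So (A1, A5)⁺ = {A1, A3, A5}.
The closure contains neither all of U1 = {A1, A2, A3, A5} nor all of U2 = {A1, A4, A5, A6}, so the common attributes are not a superkey of either fragment. The join is lossy.

No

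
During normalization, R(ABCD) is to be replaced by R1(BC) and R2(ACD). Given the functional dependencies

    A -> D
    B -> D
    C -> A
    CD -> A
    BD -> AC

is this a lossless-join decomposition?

Yes

Common attributes: R1 ∩ R2 = {C}.
Closure of {C}: C → A applies, adding A; A → D applies, adding D. So (C)⁺ = {ACD}.
This closure contains every attribute of R2, so R1 ∩ R2 → R2. The join is lossless.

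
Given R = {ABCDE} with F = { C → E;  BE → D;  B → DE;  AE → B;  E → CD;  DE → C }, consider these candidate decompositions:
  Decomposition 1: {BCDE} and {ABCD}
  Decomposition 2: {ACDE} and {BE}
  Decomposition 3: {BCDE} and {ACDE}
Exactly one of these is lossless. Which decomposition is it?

Decomposition 1: common = {BCD}, closure = {BCDE} → lossless.
Decomposition 2: common = {E}, closure = {CDE} → lossy.
Decomposition 3: common = {CDE}, closure = {CDE} → lossy.

Decomposition 1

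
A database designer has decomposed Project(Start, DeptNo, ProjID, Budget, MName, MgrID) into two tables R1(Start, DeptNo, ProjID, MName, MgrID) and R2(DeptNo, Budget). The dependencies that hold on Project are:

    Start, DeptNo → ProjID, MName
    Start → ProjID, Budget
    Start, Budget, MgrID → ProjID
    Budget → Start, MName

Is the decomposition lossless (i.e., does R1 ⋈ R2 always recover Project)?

No

Common attributes: R1 ∩ R2 = {DeptNo}.
No dependency enlarges {DeptNo}, so (DeptNo)⁺ = {DeptNo}.
The closure contains neither all of R1 = {Start, DeptNo, ProjID, MName, MgrID} nor all of R2 = {DeptNo, Budget}, so the common attributes are not a superkey of either fragment. The join is lossy.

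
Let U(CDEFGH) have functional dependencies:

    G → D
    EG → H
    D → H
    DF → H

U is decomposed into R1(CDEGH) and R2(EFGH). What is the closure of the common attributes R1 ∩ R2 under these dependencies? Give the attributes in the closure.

DEGH

R1 ∩ R2 = {EGH}.
G → D applies, adding D
Closure: {DEGH}.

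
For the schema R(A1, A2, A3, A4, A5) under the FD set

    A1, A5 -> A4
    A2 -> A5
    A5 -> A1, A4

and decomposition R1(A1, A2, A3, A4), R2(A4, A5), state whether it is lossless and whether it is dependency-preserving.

Lossless test: (A4)⁺ = {A4}, which is a superkey of neither fragment — lossy.
Dependency preservation: the restricted closure of {A2} across the fragments never reaches {A5}, so A2 → A5 cannot be enforced without a join — not preserved.

lossy and not dependency-preserving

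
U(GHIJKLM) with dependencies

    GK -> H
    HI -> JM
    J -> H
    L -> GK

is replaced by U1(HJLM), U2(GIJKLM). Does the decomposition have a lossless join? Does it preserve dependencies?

Lossless test: (JLM)⁺ = {GHJKLM}, which contains all of one fragment — lossless.
Dependency preservation: the restricted closure of {GK} across the fragments never reaches {H}, so GK → H cannot be enforced without a join — not preserved.

lossless but not dependency-preserving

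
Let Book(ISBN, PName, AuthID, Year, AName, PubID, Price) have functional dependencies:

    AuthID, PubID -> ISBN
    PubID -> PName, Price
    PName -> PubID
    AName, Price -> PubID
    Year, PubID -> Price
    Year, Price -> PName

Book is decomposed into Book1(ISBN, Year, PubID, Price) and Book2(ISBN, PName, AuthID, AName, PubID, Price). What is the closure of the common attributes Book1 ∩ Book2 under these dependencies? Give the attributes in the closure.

Book1 ∩ Book2 = {ISBN, PubID, Price}.
PubID → PName, Price applies, adding PName
Closure: {ISBN, PName, PubID, Price}.

ISBN, PName, PubID, Price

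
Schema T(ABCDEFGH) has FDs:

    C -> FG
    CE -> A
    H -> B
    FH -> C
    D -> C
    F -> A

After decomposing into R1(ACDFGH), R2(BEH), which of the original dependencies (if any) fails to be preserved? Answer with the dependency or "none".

none

C → FG lies within R1.
CE → A: restricted closure across fragments reaches A.
H → B lies within R2.
FH → C lies within R1.
D → C lies within R1.
F → A lies within R1.
Every dependency is enforceable on the fragments, so the decomposition is dependency-preserving.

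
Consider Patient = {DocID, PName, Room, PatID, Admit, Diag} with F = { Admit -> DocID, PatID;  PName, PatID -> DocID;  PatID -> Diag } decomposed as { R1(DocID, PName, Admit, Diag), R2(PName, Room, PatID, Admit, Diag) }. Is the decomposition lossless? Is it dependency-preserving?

lossless but not dependency-preserving

Lossless test: (PName, Admit, Diag)⁺ = {DocID, PName, PatID, Admit, Diag}, which contains all of one fragment — lossless.
Dependency preservation: the restricted closure of {PName, PatID} across the fragments never reaches {DocID}, so PName, PatID → DocID cannot be enforced without a join — not preserved.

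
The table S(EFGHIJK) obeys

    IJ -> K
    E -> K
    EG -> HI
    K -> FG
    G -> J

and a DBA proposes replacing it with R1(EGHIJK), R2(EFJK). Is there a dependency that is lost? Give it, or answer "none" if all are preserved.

none

IJ → K lies within R1.
E → K lies within R1.
EG → HI lies within R1.
K → FG: restricted closure across fragments reaches FG.
G → J lies within R1.
Every dependency is enforceable on the fragments, so the decomposition is dependency-preserving.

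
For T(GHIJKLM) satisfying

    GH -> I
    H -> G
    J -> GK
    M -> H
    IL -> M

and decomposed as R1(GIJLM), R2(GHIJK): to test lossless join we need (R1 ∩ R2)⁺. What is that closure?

GIJK

R1 ∩ R2 = {GIJ}.
J → GK applies, adding K
Closure: {GIJK}.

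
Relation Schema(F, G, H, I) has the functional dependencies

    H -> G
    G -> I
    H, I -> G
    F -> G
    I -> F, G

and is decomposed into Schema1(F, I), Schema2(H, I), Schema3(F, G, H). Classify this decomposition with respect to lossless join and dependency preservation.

lossless and dependency-preserving

Lossless test (chase): Rows 2 and 3 agree on H; apply H→G and equate their G entries. Rows 2 and 3 agree on G; apply G→I and equate their I entries. Rows 1 and 3 agree on F; apply F→G and equate their G entries. Rows 1 and 2 agree on I; apply I→F, G and equate their F, G entries. Row 2 is now all distinguished symbols — the join is lossless.
Dependency preservation: G → I; H, I → G; I → F, G are not contained in any single fragment, but the restricted closure of each left-hand side across the fragments still reaches the right-hand side; the remaining FDs each lie inside some fragment. All dependencies are preserved.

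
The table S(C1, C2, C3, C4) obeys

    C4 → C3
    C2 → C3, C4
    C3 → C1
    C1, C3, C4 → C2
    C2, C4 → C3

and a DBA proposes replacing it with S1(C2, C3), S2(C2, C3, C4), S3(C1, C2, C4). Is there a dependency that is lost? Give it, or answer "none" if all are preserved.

C3 → C1

Check C3 → C1: no single fragment contains all of {C1, C3}, and the restricted closure of {C3} across the fragments never reaches {C1}.
C4 → C3 is preserved.
C2 → C3, C4 is preserved.
C1, C3, C4 → C2 is preserved.
C2, C4 → C3 is preserved.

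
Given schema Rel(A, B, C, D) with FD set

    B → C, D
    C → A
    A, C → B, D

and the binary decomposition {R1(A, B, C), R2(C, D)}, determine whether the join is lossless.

Common attributes: R1 ∩ R2 = {C}.
Closure of {C}: C → A applies, adding A; A, C → B, D applies, adding B, D. So (C)⁺ = {A, B, C, D}.
This closure contains every attribute of R1, so R1 ∩ R2 → R1. The join is lossless.

Yes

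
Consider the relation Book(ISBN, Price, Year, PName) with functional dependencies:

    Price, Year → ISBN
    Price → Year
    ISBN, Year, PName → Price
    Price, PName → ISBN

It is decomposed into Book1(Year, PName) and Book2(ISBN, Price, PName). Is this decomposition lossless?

No

Common attributes: Book1 ∩ Book2 = {PName}.
No dependency enlarges {PName}, so (PName)⁺ = {PName}.
The closure contains neither all of Book1 = {Year, PName} nor all of Book2 = {ISBN, Price, PName}, so the common attributes are not a superkey of either fragment. The join is lossy.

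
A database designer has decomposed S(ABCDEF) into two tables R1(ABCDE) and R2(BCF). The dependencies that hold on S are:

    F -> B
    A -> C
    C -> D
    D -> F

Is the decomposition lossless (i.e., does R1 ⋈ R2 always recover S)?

Yes

Common attributes: R1 ∩ R2 = {BC}.
Closure of {BC}: C → D applies, adding D; D → F applies, adding F. So (BC)⁺ = {BCDF}.
This closure contains every attribute of R2, so R1 ∩ R2 → R2. The join is lossless.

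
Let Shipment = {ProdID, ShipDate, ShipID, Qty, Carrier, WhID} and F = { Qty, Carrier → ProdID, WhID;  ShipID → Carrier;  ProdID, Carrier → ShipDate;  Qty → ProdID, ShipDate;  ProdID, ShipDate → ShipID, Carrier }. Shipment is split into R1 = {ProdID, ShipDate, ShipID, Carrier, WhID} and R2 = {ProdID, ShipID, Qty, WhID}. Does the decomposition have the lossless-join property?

Yes

Common attributes: R1 ∩ R2 = {ProdID, ShipID, WhID}.
Closure of {ProdID, ShipID, WhID}: ShipID → Carrier applies, adding Carrier; ProdID, Carrier → ShipDate applies, adding ShipDate. So (ProdID, ShipID, WhID)⁺ = {ProdID, ShipDate, ShipID, Carrier, WhID}.
This closure contains every attribute of R1, so R1 ∩ R2 → R1. The join is lossless.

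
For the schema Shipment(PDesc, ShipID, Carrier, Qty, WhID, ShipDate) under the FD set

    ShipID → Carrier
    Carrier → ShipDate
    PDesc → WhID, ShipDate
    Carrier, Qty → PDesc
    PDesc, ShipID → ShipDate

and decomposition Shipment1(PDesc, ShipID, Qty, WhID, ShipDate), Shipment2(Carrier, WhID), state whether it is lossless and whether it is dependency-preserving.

Lossless test: (WhID)⁺ = {WhID}, which is a superkey of neither fragment — lossy.
Dependency preservation: the restricted closure of {ShipID} across the fragments never reaches {Carrier}, so ShipID → Carrier cannot be enforced without a join — not preserved.

lossy and not dependency-preserving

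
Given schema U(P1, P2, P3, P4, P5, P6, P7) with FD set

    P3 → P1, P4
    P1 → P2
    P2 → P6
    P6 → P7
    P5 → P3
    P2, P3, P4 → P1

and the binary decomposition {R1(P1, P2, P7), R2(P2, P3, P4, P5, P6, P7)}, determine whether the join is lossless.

No

Common attributes: R1 ∩ R2 = {P2, P7}.
Closure of {P2, P7}: P2 → P6 applies, adding P6. So (P2, P7)⁺ = {P2, P6, P7}.
The closure contains neither all of R1 = {P1, P2, P7} nor all of R2 = {P2, P3, P4, P5, P6, P7}, so the common attributes are not a superkey of either fragment. The join is lossy.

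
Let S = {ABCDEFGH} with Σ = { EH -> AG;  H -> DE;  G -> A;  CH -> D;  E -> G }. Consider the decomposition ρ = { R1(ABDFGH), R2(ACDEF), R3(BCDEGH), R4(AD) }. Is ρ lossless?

Chase test. Columns are ABCDEFGH; row i has aⱼ where attribute j ∈ Ri, else bᵢⱼ.
Initial tableau (one row per fragment):
  row 1: a1 a2 b13 a4 b15 a6 a7 a8
  row 2: a1 b22 a3 a4 a5 a6 b27 b28
  row 3: b31 a2 a3 a4 a5 b36 a7 a8
  row 4: a1 b42 b43 a4 b45 b46 b47 b48
Rows 1 and 3 agree on H; apply H→DE and equate their DE entries.
Rows 1 and 3 agree on G; apply G→A and equate their A entries.
Rows 1 and 2 agree on E; apply E→G and equate their G entries.
No row becomes fully distinguished — the join is lossy.

No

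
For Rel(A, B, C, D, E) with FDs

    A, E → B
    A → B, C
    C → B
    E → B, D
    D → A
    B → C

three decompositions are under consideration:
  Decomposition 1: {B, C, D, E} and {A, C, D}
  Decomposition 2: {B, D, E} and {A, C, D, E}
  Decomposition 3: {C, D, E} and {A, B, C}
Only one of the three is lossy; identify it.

Decomposition 1: common = {C, D}, closure = {A, B, C, D} → lossless.
Decomposition 2: common = {D, E}, closure = {A, B, C, D, E} → lossless.
Decomposition 3: common = {C}, closure = {B, C} → lossy.

Decomposition 3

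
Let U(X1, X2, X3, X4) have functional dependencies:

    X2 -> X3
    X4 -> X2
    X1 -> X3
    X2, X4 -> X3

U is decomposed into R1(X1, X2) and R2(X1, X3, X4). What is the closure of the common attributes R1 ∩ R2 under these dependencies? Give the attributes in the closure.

X1, X3

R1 ∩ R2 = {X1}.
X1 → X3 applies, adding X3
Closure: {X1, X3}.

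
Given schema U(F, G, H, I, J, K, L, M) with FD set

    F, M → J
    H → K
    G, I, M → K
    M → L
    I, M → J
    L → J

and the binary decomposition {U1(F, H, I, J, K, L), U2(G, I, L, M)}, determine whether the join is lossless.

No

Common attributes: U1 ∩ U2 = {I, L}.
Closure of {I, L}: L → J applies, adding J. So (I, L)⁺ = {I, J, L}.
The closure contains neither all of U1 = {F, H, I, J, K, L} nor all of U2 = {G, I, L, M}, so the common attributes are not a superkey of either fragment. The join is lossy.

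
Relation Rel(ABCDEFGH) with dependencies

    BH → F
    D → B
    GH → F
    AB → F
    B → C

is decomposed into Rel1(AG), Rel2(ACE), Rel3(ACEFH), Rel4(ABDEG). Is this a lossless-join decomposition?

Chase test. Columns are ABCDEFGH; row i has aⱼ where attribute j ∈ Reli, else bᵢⱼ.
Initial tableau (one row per fragment):
  row 1: a1 b12 b13 b14 b15 b16 a7 b18
  row 2: a1 b22 a3 b24 a5 b26 b27 b28
  row 3: a1 b32 a3 b34 a5 a6 b37 a8
  row 4: a1 a2 b43 a4 a5 b46 a7 b48
No row becomes fully distinguished — the join is lossy.

No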